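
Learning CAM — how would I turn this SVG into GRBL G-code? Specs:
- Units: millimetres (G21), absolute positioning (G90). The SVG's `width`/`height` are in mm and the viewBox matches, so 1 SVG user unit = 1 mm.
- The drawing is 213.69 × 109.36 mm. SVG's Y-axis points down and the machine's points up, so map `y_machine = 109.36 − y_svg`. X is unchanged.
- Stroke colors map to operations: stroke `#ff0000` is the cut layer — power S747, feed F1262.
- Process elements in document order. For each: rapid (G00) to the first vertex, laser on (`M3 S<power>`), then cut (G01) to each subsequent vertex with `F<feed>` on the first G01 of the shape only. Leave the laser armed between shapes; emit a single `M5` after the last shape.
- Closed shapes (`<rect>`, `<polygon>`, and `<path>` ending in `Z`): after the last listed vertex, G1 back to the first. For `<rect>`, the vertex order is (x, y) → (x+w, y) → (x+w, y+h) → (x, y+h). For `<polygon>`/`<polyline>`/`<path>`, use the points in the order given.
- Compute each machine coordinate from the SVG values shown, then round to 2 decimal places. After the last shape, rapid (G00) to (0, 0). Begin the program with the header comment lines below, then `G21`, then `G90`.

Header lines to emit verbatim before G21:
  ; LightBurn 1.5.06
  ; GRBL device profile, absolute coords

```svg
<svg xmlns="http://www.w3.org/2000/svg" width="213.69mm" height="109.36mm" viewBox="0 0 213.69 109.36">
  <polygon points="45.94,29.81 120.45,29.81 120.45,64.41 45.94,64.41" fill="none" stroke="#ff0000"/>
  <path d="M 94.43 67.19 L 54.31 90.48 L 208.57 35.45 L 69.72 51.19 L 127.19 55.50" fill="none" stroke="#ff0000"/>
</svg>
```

; LightBurn 1.5.06
; GRBL device profile, absolute coords
G21
G90
G00 X45.94 Y79.55
M3 S747
G01 X120.45 Y79.55 F1262
G01 X120.45 Y44.95
G01 X45.94 Y44.95
G01 X45.94 Y79.55
G00 X94.43 Y42.17
M3 S747
G01 X54.31 Y18.88 F1262
G01 X208.57 Y73.91
G01 X69.72 Y58.17
G01 X127.19 Y53.86
M5
G00 X0.00 Y0.00

viewBox `0 0 213.69 109.36` with mm width/height → 1 unit = 1 mm. Flip: y_m = 109.36 − y_svg.

**Shape 1** — `<polygon>` rectangle, stroke `#ff0000` → cut (S747, F1262). Machine vertices: (45.94,79.55) → (120.45,79.55) → (120.45,44.95) → (45.94,44.95) → (45.94,79.55). Closed: final G1 returns to the first vertex.

**Shape 2** — `<path>` open polyline, stroke `#ff0000` → cut (S747, F1262). Machine vertices: (94.43,42.17) → (54.31,18.88) → (208.57,73.91) → (69.72,58.17) → (127.19,53.86). Open path.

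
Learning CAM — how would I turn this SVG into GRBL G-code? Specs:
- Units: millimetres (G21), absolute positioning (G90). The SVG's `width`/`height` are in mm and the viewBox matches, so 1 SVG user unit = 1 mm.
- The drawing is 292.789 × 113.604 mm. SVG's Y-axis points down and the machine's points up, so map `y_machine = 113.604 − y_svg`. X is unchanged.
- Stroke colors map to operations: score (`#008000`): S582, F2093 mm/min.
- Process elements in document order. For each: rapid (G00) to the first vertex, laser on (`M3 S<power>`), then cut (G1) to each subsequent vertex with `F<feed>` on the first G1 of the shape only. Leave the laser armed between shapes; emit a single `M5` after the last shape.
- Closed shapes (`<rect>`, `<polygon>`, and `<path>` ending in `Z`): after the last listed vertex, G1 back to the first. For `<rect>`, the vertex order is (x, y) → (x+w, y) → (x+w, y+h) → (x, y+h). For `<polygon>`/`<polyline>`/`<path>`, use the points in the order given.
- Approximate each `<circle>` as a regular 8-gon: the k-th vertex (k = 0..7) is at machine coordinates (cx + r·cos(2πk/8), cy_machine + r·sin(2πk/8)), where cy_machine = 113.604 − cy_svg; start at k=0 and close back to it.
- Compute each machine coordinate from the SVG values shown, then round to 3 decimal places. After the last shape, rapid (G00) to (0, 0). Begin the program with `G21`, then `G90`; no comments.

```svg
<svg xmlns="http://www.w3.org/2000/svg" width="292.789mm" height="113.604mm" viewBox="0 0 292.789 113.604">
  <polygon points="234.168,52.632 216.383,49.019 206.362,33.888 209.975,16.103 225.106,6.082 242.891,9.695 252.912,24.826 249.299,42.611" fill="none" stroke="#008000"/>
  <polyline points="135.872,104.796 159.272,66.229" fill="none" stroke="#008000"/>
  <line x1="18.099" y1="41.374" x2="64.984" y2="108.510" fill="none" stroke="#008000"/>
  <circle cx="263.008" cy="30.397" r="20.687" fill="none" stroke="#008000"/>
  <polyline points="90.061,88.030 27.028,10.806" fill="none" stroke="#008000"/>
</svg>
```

Since the viewBox matches the mm dimensions, user units are millimetres directly. The only transform is the Y-flip y_m = 113.604 − y_svg.

Shape 1 is a regular polygon drawn with `<polygon>`. Its stroke #008000 means score at S582, F2093. After flipping Y the toolpath is (234.168,60.972) → (216.383,64.585) → (206.362,79.716) → (209.975,97.501) → (225.106,107.522) → (242.891,103.909) → (252.912,88.778) → (249.299,70.993) → (234.168,60.972), returning to the start.

Shape 2 is a line segment drawn with `<polyline>`. Its stroke #008000 means score at S582, F2093. After flipping Y the toolpath is (135.872,8.808) → (159.272,47.375).

Shape 3 is a line segment drawn with `<line>`. Its stroke #008000 means score at S582, F2093. After flipping Y the toolpath is (18.099,72.230) → (64.984,5.094).

Shape 4 is a circle drawn with `<circle>`. Its stroke #008000 means score at S582, F2093. After flipping Y the toolpath is (283.695,83.207) → (277.636,97.835) → (263.008,103.894) → (248.380,97.835) → (242.321,83.207) → (248.380,68.579) → (263.008,62.520) → (277.636,68.579) → (283.695,83.207), returning to the start.

Shape 5 is a line segment drawn with `<polyline>`. Its stroke #008000 means score at S582, F2093. After flipping Y the toolpath is (90.061,25.574) → (27.028,102.798).

G21
G90
G00 X234.168 Y60.972
M3 S582
G1 X216.383 Y64.585 F2093
G1 X206.362 Y79.716
G1 X209.975 Y97.501
G1 X225.106 Y107.522
G1 X242.891 Y103.909
G1 X252.912 Y88.778
G1 X249.299 Y70.993
G1 X234.168 Y60.972
G00 X135.872 Y8.808
M3 S582
G1 X159.272 Y47.375 F2093
G00 X18.099 Y72.230
M3 S582
G1 X64.984 Y5.094 F2093
G00 X283.695 Y83.207
M3 S582
G1 X277.636 Y97.835 F2093
G1 X263.008 Y103.894
G1 X248.380 Y97.835
G1 X242.321 Y83.207
G1 X248.380 Y68.579
G1 X263.008 Y62.520
G1 X277.636 Y68.579
G1 X283.695 Y83.207
G00 X90.061 Y25.574
M3 S582
G1 X27.028 Y102.798 F2093
M5
G00 X0.000 Y0.000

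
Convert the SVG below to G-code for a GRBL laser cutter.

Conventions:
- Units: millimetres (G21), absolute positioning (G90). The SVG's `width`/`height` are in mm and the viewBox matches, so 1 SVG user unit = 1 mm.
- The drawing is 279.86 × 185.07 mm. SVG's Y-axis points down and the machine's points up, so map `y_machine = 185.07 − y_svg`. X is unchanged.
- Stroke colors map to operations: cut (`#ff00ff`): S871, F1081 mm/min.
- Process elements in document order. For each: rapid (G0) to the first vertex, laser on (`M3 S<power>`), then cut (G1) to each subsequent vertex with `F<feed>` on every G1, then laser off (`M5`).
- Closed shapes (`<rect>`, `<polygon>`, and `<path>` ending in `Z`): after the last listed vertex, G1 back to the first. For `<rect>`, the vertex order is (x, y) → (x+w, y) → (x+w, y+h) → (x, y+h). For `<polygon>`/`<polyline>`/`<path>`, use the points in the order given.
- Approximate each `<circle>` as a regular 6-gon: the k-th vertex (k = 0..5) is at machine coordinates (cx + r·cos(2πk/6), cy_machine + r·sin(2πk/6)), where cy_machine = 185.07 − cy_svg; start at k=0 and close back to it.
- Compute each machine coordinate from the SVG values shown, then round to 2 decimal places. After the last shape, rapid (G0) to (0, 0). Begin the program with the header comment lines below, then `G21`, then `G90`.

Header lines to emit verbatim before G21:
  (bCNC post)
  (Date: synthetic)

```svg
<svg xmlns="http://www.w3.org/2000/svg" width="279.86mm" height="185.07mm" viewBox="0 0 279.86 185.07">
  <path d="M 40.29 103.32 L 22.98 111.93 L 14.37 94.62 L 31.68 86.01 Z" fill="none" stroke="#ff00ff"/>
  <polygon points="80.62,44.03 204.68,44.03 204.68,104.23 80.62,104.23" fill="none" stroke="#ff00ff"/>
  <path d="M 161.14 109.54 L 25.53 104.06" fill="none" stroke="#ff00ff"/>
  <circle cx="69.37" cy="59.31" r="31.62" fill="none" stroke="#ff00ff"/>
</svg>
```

(bCNC post)
(Date: synthetic)
G21
G90
G0 X40.29 Y81.75
M3 S871
G1 X22.98 Y73.14 F1081
G1 X14.37 Y90.45 F1081
G1 X31.68 Y99.06 F1081
G1 X40.29 Y81.75 F1081
M5
G0 X80.62 Y141.04
M3 S871
G1 X204.68 Y141.04 F1081
G1 X204.68 Y80.84 F1081
G1 X80.62 Y80.84 F1081
G1 X80.62 Y141.04 F1081
M5
G0 X161.14 Y75.53
M3 S871
G1 X25.53 Y81.01 F1081
M5
G0 X100.99 Y125.76
M3 S871
G1 X85.18 Y153.14 F1081
G1 X53.56 Y153.14 F1081
G1 X37.75 Y125.76 F1081
G1 X53.56 Y98.38 F1081
G1 X85.18 Y98.38 F1081
G1 X100.99 Y125.76 F1081
M5
G0 X0.00 Y0.00

1 u = 1 mm; y_m = 185.07 − y.

[1] `<path>` regular polygon, #ff00ff→cut S871 F1081: (40.29,81.75) → (22.98,73.14) → (14.37,90.45) → (31.68,99.06) → (40.29,81.75) (closed)

[2] `<polygon>` rectangle, #ff00ff→cut S871 F1081: (80.62,141.04) → (204.68,141.04) → (204.68,80.84) → (80.62,80.84) → (80.62,141.04) (closed)

[3] `<path>` line segment, #ff00ff→cut S871 F1081: (161.14,75.53) → (25.53,81.01)

[4] `<circle>` circle, #ff00ff→cut S871 F1081: (100.99,125.76) → (85.18,153.14) → (53.56,153.14) → (37.75,125.76) → (53.56,98.38) → (85.18,98.38) → (100.99,125.76) (closed)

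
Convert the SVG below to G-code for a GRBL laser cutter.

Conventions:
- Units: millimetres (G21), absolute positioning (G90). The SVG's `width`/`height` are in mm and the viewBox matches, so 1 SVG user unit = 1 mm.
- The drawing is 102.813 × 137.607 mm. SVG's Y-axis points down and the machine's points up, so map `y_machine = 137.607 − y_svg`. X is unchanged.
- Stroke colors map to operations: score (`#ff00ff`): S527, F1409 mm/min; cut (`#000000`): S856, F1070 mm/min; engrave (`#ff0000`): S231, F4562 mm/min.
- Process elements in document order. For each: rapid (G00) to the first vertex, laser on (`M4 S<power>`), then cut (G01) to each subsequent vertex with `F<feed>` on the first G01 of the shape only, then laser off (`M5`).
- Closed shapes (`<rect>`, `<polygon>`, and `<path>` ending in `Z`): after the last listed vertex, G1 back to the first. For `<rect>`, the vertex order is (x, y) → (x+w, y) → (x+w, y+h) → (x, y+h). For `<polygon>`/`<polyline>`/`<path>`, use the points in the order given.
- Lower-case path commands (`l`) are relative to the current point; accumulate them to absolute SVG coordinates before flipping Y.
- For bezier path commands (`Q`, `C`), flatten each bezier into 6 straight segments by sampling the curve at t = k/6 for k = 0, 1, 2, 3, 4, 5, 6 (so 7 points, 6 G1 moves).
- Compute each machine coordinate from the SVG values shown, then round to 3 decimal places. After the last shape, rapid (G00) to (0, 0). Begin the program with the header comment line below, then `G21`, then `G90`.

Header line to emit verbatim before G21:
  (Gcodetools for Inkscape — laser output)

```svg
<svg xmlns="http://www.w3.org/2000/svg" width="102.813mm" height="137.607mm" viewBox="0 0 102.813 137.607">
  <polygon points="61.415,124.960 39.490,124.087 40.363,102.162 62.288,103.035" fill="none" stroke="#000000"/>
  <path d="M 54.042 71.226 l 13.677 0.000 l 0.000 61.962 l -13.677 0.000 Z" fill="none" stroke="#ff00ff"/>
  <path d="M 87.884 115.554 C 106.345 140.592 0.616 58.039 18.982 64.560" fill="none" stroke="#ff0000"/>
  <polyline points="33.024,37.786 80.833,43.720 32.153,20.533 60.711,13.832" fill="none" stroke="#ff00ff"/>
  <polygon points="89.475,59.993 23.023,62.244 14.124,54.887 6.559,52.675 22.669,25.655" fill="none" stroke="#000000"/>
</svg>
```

Since the viewBox matches the mm dimensions, user units are millimetres directly. The only transform is the Y-flip y_m = 137.607 − y_svg.

Shape 1 is a regular polygon drawn with `<polygon>`. Its stroke #000000 means cut at S856, F1070. After flipping Y the toolpath is (61.415,12.647) → (39.490,13.520) → (40.363,35.445) → (62.288,34.572) → (61.415,12.647), returning to the start.

Shape 2 is a rectangle drawn with `<path>`. Its stroke #ff00ff means score at S527, F1409. After flipping Y the toolpath is (54.042,66.381) → (67.719,66.381) → (67.719,4.419) → (54.042,4.419) → (54.042,66.381), returning to the start.

Shape 3 is a cubic bezier drawn with `<path>`. Its stroke #ff0000 means engrave at S231, F4562. After flipping Y the toolpath is (87.884,22.053) → (87.915,17.589) → (74.144,25.595) → (53.469,40.606) → (32.785,57.161) → (18.991,69.795) → (18.982,73.047).

Shape 4 is a open polyline drawn with `<polyline>`. Its stroke #ff00ff means score at S527, F1409. After flipping Y the toolpath is (33.024,99.821) → (80.833,93.887) → (32.153,117.074) → (60.711,123.775).

Shape 5 is a closed polygon drawn with `<polygon>`. Its stroke #000000 means cut at S856, F1070. After flipping Y the toolpath is (89.475,77.614) → (23.023,75.363) → (14.124,82.720) → (6.559,84.932) → (22.669,111.952) → (89.475,77.614), returning to the start.

(Gcodetools for Inkscape — laser output)
G21
G90
G00 X61.415 Y12.647
M4 S856
G01 X39.490 Y13.520 F1070
G01 X40.363 Y35.445
G01 X62.288 Y34.572
G01 X61.415 Y12.647
M5
G00 X54.042 Y66.381
M4 S527
G01 X67.719 Y66.381 F1409
G01 X67.719 Y4.419
G01 X54.042 Y4.419
G01 X54.042 Y66.381
M5
G00 X87.884 Y22.053
M4 S231
G01 X87.915 Y17.589 F4562
G01 X74.144 Y25.595
G01 X53.469 Y40.606
G01 X32.785 Y57.161
G01 X18.991 Y69.795
G01 X18.982 Y73.047
M5
G00 X33.024 Y99.821
M4 S527
G01 X80.833 Y93.887 F1409
G01 X32.153 Y117.074
G01 X60.711 Y123.775
M5
G00 X89.475 Y77.614
M4 S856
G01 X23.023 Y75.363 F1070
G01 X14.124 Y82.720
G01 X6.559 Y84.932
G01 X22.669 Y111.952
G01 X89.475 Y77.614
M5
G00 X0.000 Y0.000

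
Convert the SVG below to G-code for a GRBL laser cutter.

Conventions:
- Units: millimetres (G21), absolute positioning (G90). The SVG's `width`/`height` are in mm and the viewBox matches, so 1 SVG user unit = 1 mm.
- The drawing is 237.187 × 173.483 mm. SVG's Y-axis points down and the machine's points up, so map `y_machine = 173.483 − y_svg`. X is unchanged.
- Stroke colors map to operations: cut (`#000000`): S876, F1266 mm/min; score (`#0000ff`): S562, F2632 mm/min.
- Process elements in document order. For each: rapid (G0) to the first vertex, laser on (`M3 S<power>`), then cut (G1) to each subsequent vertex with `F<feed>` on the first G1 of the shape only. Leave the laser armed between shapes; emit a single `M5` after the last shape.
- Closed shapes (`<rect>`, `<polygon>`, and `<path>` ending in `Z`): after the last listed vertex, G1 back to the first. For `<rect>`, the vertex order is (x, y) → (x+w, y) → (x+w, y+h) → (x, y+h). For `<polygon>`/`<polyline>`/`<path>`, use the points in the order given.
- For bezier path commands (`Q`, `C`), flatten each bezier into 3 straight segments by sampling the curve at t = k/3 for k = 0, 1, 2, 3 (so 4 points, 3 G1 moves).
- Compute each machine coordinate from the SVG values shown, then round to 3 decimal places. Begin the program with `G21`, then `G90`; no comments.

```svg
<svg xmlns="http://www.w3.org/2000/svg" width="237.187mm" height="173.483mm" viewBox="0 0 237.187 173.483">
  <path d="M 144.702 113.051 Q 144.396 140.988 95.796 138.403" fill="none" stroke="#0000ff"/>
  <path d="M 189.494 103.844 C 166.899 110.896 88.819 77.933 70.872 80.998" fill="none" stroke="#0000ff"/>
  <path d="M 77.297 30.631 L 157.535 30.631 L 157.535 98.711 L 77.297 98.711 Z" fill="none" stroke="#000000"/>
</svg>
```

viewBox `0 0 237.187 173.483` with mm width/height → 1 unit = 1 mm. Flip: y_m = 173.483 − y_svg.

**Shape 1** — `<path>` quadratic bezier, stroke `#0000ff` → score (S562, F2632). Control points (SVG): P0=(144.702,113.051), P1=(144.396,140.988), P2=(95.796,138.403); sampled at t=k/3. Machine vertices: (144.702,60.432) → (139.132,45.199) → (122.830,36.748) → (95.796,35.080). Open path.

**Shape 2** — `<path>` cubic bezier, stroke `#0000ff` → score (S562, F2632). Control points (SVG): P0=(189.494,103.844), P1=(166.899,110.896), P2=(88.819,77.933), P3=(70.872,80.998); sampled at t=k/3. Machine vertices: (189.494,69.639) → (152.686,73.109) → (104.581,86.357) → (70.872,92.485). Open path.

**Shape 3** — `<path>` rectangle, stroke `#000000` → cut (S876, F1266). Machine vertices: (77.297,142.852) → (157.535,142.852) → (157.535,74.772) → (77.297,74.772) → (77.297,142.852). Closed: final G1 returns to the first vertex.

G21
G90
G0 X144.702 Y60.432
M3 S562
G1 X139.132 Y45.199 F2632
G1 X122.830 Y36.748
G1 X95.796 Y35.080
G0 X189.494 Y69.639
M3 S562
G1 X152.686 Y73.109 F2632
G1 X104.581 Y86.357
G1 X70.872 Y92.485
G0 X77.297 Y142.852
M3 S876
G1 X157.535 Y142.852 F1266
G1 X157.535 Y74.772
G1 X77.297 Y74.772
G1 X77.297 Y142.852
M5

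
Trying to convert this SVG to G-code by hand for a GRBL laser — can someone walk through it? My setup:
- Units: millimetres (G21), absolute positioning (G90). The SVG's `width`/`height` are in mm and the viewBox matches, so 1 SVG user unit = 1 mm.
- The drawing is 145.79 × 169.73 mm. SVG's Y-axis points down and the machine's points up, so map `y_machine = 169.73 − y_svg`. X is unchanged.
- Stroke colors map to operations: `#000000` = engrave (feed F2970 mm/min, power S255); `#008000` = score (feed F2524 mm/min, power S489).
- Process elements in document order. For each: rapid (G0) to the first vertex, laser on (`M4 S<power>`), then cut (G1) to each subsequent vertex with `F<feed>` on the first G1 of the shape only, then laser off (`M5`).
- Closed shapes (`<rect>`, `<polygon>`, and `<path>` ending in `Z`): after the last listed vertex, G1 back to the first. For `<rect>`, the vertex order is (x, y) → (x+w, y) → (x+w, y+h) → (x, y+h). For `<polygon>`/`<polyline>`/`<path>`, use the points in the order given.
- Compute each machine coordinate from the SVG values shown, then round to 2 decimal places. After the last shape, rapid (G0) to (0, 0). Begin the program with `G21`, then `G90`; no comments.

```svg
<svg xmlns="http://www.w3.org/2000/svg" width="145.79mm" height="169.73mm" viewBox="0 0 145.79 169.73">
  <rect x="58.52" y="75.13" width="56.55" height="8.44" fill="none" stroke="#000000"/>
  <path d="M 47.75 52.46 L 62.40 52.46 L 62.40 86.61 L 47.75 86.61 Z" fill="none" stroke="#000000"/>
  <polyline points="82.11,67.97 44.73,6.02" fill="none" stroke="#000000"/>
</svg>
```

G21
G90
G0 X58.52 Y94.60
M4 S255
G1 X115.07 Y94.60 F2970
G1 X115.07 Y86.16
G1 X58.52 Y86.16
G1 X58.52 Y94.60
M5
G0 X47.75 Y117.27
M4 S255
G1 X62.40 Y117.27 F2970
G1 X62.40 Y83.12
G1 X47.75 Y83.12
G1 X47.75 Y117.27
M5
G0 X82.11 Y101.76
M4 S255
G1 X44.73 Y163.71 F2970
M5
G0 X0.00 Y0.00

1 u = 1 mm; y_m = 169.73 − y.

[1] `<rect>` rectangle, #000000→engrave S255 F2970: (58.52,94.60) → (115.07,94.60) → (115.07,86.16) → (58.52,86.16) → (58.52,94.60) (closed)

[2] `<path>` rectangle, #000000→engrave S255 F2970: (47.75,117.27) → (62.40,117.27) → (62.40,83.12) → (47.75,83.12) → (47.75,117.27) (closed)

[3] `<polyline>` line segment, #000000→engrave S255 F2970: (82.11,101.76) → (44.73,163.71)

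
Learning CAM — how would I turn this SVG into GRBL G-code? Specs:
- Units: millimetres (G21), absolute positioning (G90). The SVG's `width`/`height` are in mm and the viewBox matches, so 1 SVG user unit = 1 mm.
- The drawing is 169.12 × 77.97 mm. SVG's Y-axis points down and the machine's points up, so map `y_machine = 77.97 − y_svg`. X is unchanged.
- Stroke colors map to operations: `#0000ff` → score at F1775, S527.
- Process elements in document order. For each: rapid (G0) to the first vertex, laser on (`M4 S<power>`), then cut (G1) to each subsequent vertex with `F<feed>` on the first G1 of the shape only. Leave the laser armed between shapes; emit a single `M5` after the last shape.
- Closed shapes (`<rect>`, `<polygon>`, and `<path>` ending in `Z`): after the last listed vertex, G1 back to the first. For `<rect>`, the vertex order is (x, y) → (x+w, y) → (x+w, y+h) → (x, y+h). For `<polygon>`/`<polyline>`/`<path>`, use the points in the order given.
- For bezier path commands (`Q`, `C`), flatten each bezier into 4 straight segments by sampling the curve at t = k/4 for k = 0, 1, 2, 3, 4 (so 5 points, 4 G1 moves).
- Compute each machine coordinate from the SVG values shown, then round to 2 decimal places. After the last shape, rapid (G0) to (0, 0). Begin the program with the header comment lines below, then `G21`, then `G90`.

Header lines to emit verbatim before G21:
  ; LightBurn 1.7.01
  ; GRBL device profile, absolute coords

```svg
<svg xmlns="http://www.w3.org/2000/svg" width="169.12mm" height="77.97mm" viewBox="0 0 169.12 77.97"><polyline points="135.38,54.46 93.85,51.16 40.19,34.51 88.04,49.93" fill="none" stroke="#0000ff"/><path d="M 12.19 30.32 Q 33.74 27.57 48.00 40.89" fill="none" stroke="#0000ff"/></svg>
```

1 u = 1 mm; y_m = 77.97 − y.

[1] `<polyline>` open polyline, #0000ff→score S527 F1775: (135.38,23.51) → (93.85,26.81) → (40.19,43.46) → (88.04,28.04)

[2] `<path>` quadratic bezier, #0000ff→score S527 F1775: (12.19,47.65) → (22.51,48.02) → (31.92,46.38) → (40.41,42.74) → (48.00,37.08)

; LightBurn 1.7.01
; GRBL device profile, absolute coords
G21
G90
G0 X135.38 Y23.51
M4 S527
G1 X93.85 Y26.81 F1775
G1 X40.19 Y43.46
G1 X88.04 Y28.04
G0 X12.19 Y47.65
M4 S527
G1 X22.51 Y48.02 F1775
G1 X31.92 Y46.38
G1 X40.41 Y42.74
G1 X48.00 Y37.08
M5
G0 X0.00 Y0.00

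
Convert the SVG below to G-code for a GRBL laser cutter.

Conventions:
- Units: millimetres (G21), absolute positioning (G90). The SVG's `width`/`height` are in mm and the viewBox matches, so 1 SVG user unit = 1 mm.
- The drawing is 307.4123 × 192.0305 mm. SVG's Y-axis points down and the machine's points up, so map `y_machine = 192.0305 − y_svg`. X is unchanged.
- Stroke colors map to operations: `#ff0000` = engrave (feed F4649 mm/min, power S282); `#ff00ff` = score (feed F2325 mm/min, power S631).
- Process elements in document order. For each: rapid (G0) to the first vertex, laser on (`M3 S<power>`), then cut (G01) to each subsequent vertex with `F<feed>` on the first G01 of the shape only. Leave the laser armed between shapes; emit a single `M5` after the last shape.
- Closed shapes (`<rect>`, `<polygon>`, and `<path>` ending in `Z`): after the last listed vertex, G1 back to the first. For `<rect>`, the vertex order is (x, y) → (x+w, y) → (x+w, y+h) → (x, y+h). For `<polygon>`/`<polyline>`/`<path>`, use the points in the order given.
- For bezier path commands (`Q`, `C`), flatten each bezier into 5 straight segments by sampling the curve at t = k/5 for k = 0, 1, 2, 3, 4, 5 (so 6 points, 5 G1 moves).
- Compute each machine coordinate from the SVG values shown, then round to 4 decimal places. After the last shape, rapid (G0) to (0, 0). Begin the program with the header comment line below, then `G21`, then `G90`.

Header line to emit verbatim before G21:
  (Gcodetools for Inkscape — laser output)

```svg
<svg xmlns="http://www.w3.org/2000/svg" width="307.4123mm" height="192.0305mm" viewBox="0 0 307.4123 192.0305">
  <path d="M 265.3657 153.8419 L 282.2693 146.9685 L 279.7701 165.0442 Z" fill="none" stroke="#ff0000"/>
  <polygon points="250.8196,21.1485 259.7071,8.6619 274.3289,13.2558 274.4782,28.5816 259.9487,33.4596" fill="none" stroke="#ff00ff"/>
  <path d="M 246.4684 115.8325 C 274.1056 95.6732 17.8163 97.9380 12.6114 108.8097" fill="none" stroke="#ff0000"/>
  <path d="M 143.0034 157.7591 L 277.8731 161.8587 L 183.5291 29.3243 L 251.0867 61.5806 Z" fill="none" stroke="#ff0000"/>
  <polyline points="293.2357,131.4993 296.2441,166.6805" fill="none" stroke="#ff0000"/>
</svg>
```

(Gcodetools for Inkscape — laser output)
G21
G90
G0 X265.3657 Y38.1886
M3 S282
G01 X282.2693 Y45.0620 F4649
G01 X279.7701 Y26.9863
G01 X265.3657 Y38.1886
G0 X250.8196 Y170.8820
M3 S631
G01 X259.7071 Y183.3686 F2325
G01 X274.3289 Y178.7747
G01 X274.4782 Y163.4489
G01 X259.9487 Y158.5709
G01 X250.8196 Y170.8820
G0 X246.4684 Y76.1980
M3 S282
G01 X233.2596 Y85.7132 F4649
G01 X177.5890 Y90.5099
G01 X105.1371 Y91.2512
G01 X41.5844 Y88.6005
G01 X12.6114 Y83.2208
G0 X143.0034 Y34.2714
M3 S282
G01 X277.8731 Y30.1718 F4649
G01 X183.5291 Y162.7062
G01 X251.0867 Y130.4499
G01 X143.0034 Y34.2714
G0 X293.2357 Y60.5312
M3 S282
G01 X296.2441 Y25.3500 F4649
M5
G0 X0.0000 Y0.0000

1 u = 1 mm; y_m = 192.0305 − y.

[1] `<path>` regular polygon, #ff0000→engrave S282 F4649: (265.3657,38.1886) → (282.2693,45.0620) → (279.7701,26.9863) → (265.3657,38.1886) (closed)

[2] `<polygon>` regular polygon, #ff00ff→score S631 F2325: (250.8196,170.8820) → (259.7071,183.3686) → (274.3289,178.7747) → (274.4782,163.4489) → (259.9487,158.5709) → (250.8196,170.8820) (closed)

[3] `<path>` cubic bezier, #ff0000→engrave S282 F4649: (246.4684,76.1980) → (233.2596,85.7132) → (177.5890,90.5099) → (105.1371,91.2512) → (41.5844,88.6005) → (12.6114,83.2208)

[4] `<path>` closed polygon, #ff0000→engrave S282 F4649: (143.0034,34.2714) → (277.8731,30.1718) → (183.5291,162.7062) → (251.0867,130.4499) → (143.0034,34.2714) (closed)

[5] `<polyline>` line segment, #ff0000→engrave S282 F4649: (293.2357,60.5312) → (296.2441,25.3500)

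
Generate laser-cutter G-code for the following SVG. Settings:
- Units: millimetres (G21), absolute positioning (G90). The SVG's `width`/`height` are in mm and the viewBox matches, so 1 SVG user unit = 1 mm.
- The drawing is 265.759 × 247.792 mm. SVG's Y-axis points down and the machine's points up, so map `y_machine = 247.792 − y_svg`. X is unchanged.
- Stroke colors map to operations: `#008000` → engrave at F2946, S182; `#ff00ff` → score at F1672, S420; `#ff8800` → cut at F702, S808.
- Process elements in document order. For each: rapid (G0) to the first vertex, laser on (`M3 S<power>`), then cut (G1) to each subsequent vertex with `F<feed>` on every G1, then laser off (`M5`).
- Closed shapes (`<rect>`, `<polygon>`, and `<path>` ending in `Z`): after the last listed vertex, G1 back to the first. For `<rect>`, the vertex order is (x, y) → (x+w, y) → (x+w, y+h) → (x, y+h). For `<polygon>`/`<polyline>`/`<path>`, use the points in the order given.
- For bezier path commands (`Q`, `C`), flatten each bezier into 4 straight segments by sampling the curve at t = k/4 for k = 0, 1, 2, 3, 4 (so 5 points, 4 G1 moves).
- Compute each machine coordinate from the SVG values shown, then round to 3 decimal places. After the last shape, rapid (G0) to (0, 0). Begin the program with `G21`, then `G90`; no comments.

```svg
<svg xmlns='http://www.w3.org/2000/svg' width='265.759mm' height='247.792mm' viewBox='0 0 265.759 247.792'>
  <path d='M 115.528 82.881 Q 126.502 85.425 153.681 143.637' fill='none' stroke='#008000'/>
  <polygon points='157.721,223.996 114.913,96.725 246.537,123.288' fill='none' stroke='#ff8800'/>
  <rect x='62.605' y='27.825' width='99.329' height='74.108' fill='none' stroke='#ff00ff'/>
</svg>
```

1 u = 1 mm; y_m = 247.792 − y.

[1] `<path>` quadratic bezier, #008000→engrave S182 F2946: (115.528,164.911) → (122.028,160.160) → (130.553,148.450) → (141.104,129.782) → (153.681,104.155)

[2] `<polygon>` regular polygon, #ff8800→cut S808 F702: (157.721,23.796) → (114.913,151.067) → (246.537,124.504) → (157.721,23.796) (closed)

[3] `<rect>` rectangle, #ff00ff→score S420 F1672: (62.605,219.967) → (161.934,219.967) → (161.934,145.859) → (62.605,145.859) → (62.605,219.967) (closed)

G21
G90
G0 X115.528 Y164.911
M3 S182
G1 X122.028 Y160.160 F2946
G1 X130.553 Y148.450 F2946
G1 X141.104 Y129.782 F2946
G1 X153.681 Y104.155 F2946
M5
G0 X157.721 Y23.796
M3 S808
G1 X114.913 Y151.067 F702
G1 X246.537 Y124.504 F702
G1 X157.721 Y23.796 F702
M5
G0 X62.605 Y219.967
M3 S420
G1 X161.934 Y219.967 F1672
G1 X161.934 Y145.859 F1672
G1 X62.605 Y145.859 F1672
G1 X62.605 Y219.967 F1672
M5
G0 X0.000 Y0.000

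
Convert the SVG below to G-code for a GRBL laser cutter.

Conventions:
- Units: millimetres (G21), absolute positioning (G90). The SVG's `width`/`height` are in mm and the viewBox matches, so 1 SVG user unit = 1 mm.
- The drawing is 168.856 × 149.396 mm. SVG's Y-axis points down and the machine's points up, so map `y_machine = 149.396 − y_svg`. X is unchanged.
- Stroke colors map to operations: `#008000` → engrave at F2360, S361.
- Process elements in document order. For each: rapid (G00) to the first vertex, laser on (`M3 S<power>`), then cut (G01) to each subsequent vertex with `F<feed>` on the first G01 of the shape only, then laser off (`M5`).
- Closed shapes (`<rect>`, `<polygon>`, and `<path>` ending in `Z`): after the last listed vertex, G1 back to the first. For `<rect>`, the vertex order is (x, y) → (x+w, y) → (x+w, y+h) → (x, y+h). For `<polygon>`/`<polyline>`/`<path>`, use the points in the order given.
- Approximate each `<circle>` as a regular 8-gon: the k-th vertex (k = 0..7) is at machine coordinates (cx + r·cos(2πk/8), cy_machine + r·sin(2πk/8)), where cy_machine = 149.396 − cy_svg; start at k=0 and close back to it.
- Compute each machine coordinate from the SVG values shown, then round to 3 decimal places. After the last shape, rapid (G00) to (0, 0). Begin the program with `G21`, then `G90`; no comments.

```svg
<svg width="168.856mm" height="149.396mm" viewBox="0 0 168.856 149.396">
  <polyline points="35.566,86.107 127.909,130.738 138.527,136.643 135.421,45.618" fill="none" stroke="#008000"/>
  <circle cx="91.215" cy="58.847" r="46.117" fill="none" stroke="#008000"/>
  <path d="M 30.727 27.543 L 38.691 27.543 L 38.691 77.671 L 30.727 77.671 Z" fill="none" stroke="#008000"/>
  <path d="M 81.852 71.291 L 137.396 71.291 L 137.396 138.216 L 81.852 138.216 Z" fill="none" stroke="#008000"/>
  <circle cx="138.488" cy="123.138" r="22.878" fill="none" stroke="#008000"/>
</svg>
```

G21
G90
G00 X35.566 Y63.289
M3 S361
G01 X127.909 Y18.658 F2360
G01 X138.527 Y12.753
G01 X135.421 Y103.778
M5
G00 X137.332 Y90.549
M3 S361
G01 X123.825 Y123.159 F2360
G01 X91.215 Y136.666
G01 X58.605 Y123.159
G01 X45.098 Y90.549
G01 X58.605 Y57.939
G01 X91.215 Y44.432
G01 X123.825 Y57.939
G01 X137.332 Y90.549
M5
G00 X30.727 Y121.853
M3 S361
G01 X38.691 Y121.853 F2360
G01 X38.691 Y71.725
G01 X30.727 Y71.725
G01 X30.727 Y121.853
M5
G00 X81.852 Y78.105
M3 S361
G01 X137.396 Y78.105 F2360
G01 X137.396 Y11.180
G01 X81.852 Y11.180
G01 X81.852 Y78.105
M5
G00 X161.366 Y26.258
M3 S361
G01 X154.665 Y42.435 F2360
G01 X138.488 Y49.136
G01 X122.311 Y42.435
G01 X115.610 Y26.258
G01 X122.311 Y10.081
G01 X138.488 Y3.380
G01 X154.665 Y10.081
G01 X161.366 Y26.258
M5
G00 X0.000 Y0.000

Since the viewBox matches the mm dimensions, user units are millimetres directly. The only transform is the Y-flip y_m = 149.396 − y_svg.

Shape 1 is a open polyline drawn with `<polyline>`. Its stroke #008000 means engrave at S361, F2360. After flipping Y the toolpath is (35.566,63.289) → (127.909,18.658) → (138.527,12.753) → (135.421,103.778).

Shape 2 is a circle drawn with `<circle>`. Its stroke #008000 means engrave at S361, F2360. After flipping Y the toolpath is (137.332,90.549) → (123.825,123.159) → (91.215,136.666) → (58.605,123.159) → (45.098,90.549) → (58.605,57.939) → (91.215,44.432) → (123.825,57.939) → (137.332,90.549), returning to the start.

Shape 3 is a rectangle drawn with `<path>`. Its stroke #008000 means engrave at S361, F2360. After flipping Y the toolpath is (30.727,121.853) → (38.691,121.853) → (38.691,71.725) → (30.727,71.725) → (30.727,121.853), returning to the start.

Shape 4 is a rectangle drawn with `<path>`. Its stroke #008000 means engrave at S361, F2360. After flipping Y the toolpath is (81.852,78.105) → (137.396,78.105) → (137.396,11.180) → (81.852,11.180) → (81.852,78.105), returning to the start.

Shape 5 is a circle drawn with `<circle>`. Its stroke #008000 means engrave at S361, F2360. After flipping Y the toolpath is (161.366,26.258) → (154.665,42.435) → (138.488,49.136) → (122.311,42.435) → (115.610,26.258) → (122.311,10.081) → (138.488,3.380) → (154.665,10.081) → (161.366,26.258), returning to the start.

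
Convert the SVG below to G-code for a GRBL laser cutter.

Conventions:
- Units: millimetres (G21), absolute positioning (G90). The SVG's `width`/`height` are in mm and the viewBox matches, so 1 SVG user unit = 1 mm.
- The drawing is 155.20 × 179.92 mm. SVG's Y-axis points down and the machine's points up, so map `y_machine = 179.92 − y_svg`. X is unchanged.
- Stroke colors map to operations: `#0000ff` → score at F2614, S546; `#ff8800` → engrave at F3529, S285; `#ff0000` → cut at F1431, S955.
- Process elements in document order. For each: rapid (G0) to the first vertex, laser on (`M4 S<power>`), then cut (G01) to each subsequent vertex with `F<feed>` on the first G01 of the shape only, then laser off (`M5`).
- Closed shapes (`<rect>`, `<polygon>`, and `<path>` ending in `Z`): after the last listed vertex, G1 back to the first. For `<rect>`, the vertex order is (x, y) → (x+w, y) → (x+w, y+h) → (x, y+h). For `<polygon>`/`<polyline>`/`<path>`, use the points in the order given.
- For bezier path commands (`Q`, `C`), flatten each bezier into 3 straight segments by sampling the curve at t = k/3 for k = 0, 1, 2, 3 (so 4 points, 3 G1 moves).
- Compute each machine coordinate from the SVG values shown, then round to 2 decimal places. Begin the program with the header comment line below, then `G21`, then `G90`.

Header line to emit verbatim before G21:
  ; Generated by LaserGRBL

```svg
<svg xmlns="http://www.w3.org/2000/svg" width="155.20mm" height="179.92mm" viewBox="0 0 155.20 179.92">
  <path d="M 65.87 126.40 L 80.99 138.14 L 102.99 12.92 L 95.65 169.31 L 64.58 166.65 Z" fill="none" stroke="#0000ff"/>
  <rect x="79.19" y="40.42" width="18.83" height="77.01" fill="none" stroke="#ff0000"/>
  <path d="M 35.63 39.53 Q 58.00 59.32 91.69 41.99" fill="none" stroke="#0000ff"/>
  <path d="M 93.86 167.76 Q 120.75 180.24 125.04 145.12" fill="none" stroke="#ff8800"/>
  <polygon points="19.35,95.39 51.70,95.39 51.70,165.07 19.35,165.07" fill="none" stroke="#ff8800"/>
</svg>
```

1 u = 1 mm; y_m = 179.92 − y.

[1] `<path>` closed polygon, #0000ff→score S546 F2614: (65.87,53.52) → (80.99,41.78) → (102.99,167.00) → (95.65,10.61) → (64.58,13.27) → (65.87,53.52) (closed)

[2] `<rect>` rectangle, #ff0000→cut S955 F1431: (79.19,139.50) → (98.02,139.50) → (98.02,62.49) → (79.19,62.49) → (79.19,139.50) (closed)

[3] `<path>` quadratic bezier, #0000ff→score S546 F2614: (35.63,140.39) → (51.80,131.32) → (70.49,130.50) → (91.69,137.93)

[4] `<path>` quadratic bezier, #ff8800→engrave S285 F3529: (93.86,12.16) → (109.28,9.13) → (119.67,16.68) → (125.04,34.80)

[5] `<polygon>` rectangle, #ff8800→engrave S285 F3529: (19.35,84.53) → (51.70,84.53) → (51.70,14.85) → (19.35,14.85) → (19.35,84.53) (closed)

; Generated by LaserGRBL
G21
G90
G0 X65.87 Y53.52
M4 S546
G01 X80.99 Y41.78 F2614
G01 X102.99 Y167.00
G01 X95.65 Y10.61
G01 X64.58 Y13.27
G01 X65.87 Y53.52
M5
G0 X79.19 Y139.50
M4 S955
G01 X98.02 Y139.50 F1431
G01 X98.02 Y62.49
G01 X79.19 Y62.49
G01 X79.19 Y139.50
M5
G0 X35.63 Y140.39
M4 S546
G01 X51.80 Y131.32 F2614
G01 X70.49 Y130.50
G01 X91.69 Y137.93
M5
G0 X93.86 Y12.16
M4 S285
G01 X109.28 Y9.13 F3529
G01 X119.67 Y16.68
G01 X125.04 Y34.80
M5
G0 X19.35 Y84.53
M4 S285
G01 X51.70 Y84.53 F3529
G01 X51.70 Y14.85
G01 X19.35 Y14.85
G01 X19.35 Y84.53
M5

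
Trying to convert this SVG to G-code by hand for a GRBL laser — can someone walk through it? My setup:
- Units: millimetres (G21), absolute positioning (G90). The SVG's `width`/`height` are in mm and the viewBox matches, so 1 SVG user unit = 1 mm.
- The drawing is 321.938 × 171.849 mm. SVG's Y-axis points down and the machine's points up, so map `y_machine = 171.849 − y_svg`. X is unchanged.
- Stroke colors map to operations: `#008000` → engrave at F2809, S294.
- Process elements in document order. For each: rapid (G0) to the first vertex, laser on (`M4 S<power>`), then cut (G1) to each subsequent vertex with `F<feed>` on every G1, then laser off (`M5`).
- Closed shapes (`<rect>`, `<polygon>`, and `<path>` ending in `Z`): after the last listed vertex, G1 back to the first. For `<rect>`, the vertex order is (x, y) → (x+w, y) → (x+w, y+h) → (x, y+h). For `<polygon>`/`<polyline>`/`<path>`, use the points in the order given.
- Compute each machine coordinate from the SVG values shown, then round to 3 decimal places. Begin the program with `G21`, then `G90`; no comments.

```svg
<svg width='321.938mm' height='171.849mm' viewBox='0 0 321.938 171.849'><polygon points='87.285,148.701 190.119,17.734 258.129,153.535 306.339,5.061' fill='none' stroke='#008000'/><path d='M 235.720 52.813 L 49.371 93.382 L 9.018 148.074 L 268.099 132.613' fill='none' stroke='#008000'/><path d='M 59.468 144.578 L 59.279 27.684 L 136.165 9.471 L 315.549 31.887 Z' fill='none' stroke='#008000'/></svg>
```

Since the viewBox matches the mm dimensions, user units are millimetres directly. The only transform is the Y-flip y_m = 171.849 − y_svg.

Shape 1 is a closed polygon drawn with `<polygon>`. Its stroke #008000 means engrave at S294, F2809. After flipping Y the toolpath is (87.285,23.148) → (190.119,154.115) → (258.129,18.314) → (306.339,166.788) → (87.285,23.148), returning to the start.

Shape 2 is a open polyline drawn with `<path>`. Its stroke #008000 means engrave at S294, F2809. After flipping Y the toolpath is (235.720,119.036) → (49.371,78.467) → (9.018,23.775) → (268.099,39.236).

Shape 3 is a closed polygon drawn with `<path>`. Its stroke #008000 means engrave at S294, F2809. After flipping Y the toolpath is (59.468,27.271) → (59.279,144.165) → (136.165,162.378) → (315.549,139.962) → (59.468,27.271), returning to the start.

G21
G90
G0 X87.285 Y23.148
M4 S294
G1 X190.119 Y154.115 F2809
G1 X258.129 Y18.314 F2809
G1 X306.339 Y166.788 F2809
G1 X87.285 Y23.148 F2809
M5
G0 X235.720 Y119.036
M4 S294
G1 X49.371 Y78.467 F2809
G1 X9.018 Y23.775 F2809
G1 X268.099 Y39.236 F2809
M5
G0 X59.468 Y27.271
M4 S294
G1 X59.279 Y144.165 F2809
G1 X136.165 Y162.378 F2809
G1 X315.549 Y139.962 F2809
G1 X59.468 Y27.271 F2809
M5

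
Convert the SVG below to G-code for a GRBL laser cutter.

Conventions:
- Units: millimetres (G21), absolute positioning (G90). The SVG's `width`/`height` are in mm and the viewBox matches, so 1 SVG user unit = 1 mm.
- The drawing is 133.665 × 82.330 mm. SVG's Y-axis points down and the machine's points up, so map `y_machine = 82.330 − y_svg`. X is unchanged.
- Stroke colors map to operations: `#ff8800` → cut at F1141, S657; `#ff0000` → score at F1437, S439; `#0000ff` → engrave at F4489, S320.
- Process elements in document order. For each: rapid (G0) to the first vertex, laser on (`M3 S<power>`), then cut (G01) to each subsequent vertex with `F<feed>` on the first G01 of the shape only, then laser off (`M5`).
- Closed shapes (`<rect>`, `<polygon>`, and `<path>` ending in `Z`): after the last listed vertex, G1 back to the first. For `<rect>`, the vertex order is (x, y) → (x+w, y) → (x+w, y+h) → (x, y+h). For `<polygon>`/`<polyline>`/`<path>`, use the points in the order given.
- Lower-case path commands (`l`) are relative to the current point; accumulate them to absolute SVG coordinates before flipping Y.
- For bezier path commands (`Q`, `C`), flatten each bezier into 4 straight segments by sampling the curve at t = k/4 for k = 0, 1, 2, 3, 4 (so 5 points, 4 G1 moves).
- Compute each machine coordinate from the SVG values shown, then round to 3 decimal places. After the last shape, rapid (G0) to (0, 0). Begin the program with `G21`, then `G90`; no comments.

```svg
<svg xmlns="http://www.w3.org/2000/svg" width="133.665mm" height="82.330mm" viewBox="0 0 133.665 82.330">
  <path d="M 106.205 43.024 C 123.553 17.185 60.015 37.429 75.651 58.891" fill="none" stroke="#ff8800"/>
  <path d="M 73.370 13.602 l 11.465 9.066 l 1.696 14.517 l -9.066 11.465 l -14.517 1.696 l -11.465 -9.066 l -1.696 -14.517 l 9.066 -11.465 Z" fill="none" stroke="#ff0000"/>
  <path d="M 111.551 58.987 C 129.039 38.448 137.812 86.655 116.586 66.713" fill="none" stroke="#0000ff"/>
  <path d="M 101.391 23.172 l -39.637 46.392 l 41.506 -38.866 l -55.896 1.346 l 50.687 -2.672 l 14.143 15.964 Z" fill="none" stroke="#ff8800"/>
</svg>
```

viewBox `0 0 133.665 82.330` with mm width/height → 1 unit = 1 mm. Flip: y_m = 82.330 − y_svg.

**Shape 1** — `<path>` cubic bezier, stroke `#ff8800` → cut (S657, F1141). Control points (SVG): P0=(106.205,43.024), P1=(123.553,17.185), P2=(60.015,37.429), P3=(75.651,58.891); sampled at t=k/4. Machine vertices: (106.205,39.306) → (106.551,50.746) → (91.570,49.110) → (76.268,38.606) → (75.651,23.439). Open path.

**Shape 2** — `<path>` regular polygon, stroke `#ff0000` → score (S439, F1437). Machine vertices: (73.370,68.728) → (84.835,59.662) → (86.531,45.145) → (77.465,33.680) → (62.948,31.984) → (51.483,41.050) → (49.787,55.567) → (58.853,67.032) → (73.370,68.728). Closed: final G1 returns to the first vertex.

**Shape 3** — `<path>` cubic bezier, stroke `#0000ff` → engrave (S320, F4489). Control points (SVG): P0=(111.551,58.987), P1=(129.039,38.448), P2=(137.812,86.655), P3=(116.586,66.713); sampled at t=k/4. Machine vertices: (111.551,23.343) → (122.700,27.996) → (128.586,19.704) → (127.213,11.299) → (116.586,15.617). Open path.

**Shape 4** — `<path>` closed polygon, stroke `#ff8800` → cut (S657, F1141). Machine vertices: (101.391,59.158) → (61.754,12.766) → (103.260,51.632) → (47.364,50.286) → (98.051,52.958) → (112.194,36.994) → (101.391,59.158). Closed: final G1 returns to the first vertex.

G21
G90
G0 X106.205 Y39.306
M3 S657
G01 X106.551 Y50.746 F1141
G01 X91.570 Y49.110
G01 X76.268 Y38.606
G01 X75.651 Y23.439
M5
G0 X73.370 Y68.728
M3 S439
G01 X84.835 Y59.662 F1437
G01 X86.531 Y45.145
G01 X77.465 Y33.680
G01 X62.948 Y31.984
G01 X51.483 Y41.050
G01 X49.787 Y55.567
G01 X58.853 Y67.032
G01 X73.370 Y68.728
M5
G0 X111.551 Y23.343
M3 S320
G01 X122.700 Y27.996 F4489
G01 X128.586 Y19.704
G01 X127.213 Y11.299
G01 X116.586 Y15.617
M5
G0 X101.391 Y59.158
M3 S657
G01 X61.754 Y12.766 F1141
G01 X103.260 Y51.632
G01 X47.364 Y50.286
G01 X98.051 Y52.958
G01 X112.194 Y36.994
G01 X101.391 Y59.158
M5
G0 X0.000 Y0.000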